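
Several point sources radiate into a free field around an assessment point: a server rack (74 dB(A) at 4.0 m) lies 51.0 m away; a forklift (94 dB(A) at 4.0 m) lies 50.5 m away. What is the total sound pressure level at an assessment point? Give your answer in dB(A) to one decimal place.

Apply inverse-square spreading to bring every level to the receiver, then sum 10^(L/10).
server rack: 74 − 20·log₁₀(51.0/4.0) = 74 − 22.11 = 51.89 dB(A).
forklift: 94 − 20·log₁₀(50.5/4.0) = 94 − 22.02 = 71.98 dB(A).
Σ 10^(L/10) = 1.591e+07 → L_total = 10·log₁₀(1.591e+07) = 72.02 dB(A).

72.0 dB(A)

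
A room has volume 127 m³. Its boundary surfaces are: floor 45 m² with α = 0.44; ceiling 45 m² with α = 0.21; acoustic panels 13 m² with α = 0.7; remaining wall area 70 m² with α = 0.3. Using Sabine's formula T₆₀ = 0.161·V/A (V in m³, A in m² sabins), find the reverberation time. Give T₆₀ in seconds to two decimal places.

0.34 s

Summing Sᵢαᵢ: 45·0.44 + 45·0.21 + 13·0.7 + 70·0.3 = 59.35 m².
T₆₀ = 0.161·V/A = 0.161·127/59.35 = 0.345 s.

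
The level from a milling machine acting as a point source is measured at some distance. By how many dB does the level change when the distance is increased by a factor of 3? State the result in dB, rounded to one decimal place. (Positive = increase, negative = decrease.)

A point source loses 6 dB per doubling of distance; generally ΔL = −20·log₁₀(r₂/r₁).
ΔL = −20·log₁₀(3) = -9.54 dB.

-9.5 dB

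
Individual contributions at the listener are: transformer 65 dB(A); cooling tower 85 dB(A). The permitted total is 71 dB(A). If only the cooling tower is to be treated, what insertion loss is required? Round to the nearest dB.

15 dB

The untreated sources together contribute 10^(65/10) = 3.162e+06, i.e. 65.00 dB(A).
The limit corresponds to 10^(71/10) = 1.259e+07; subtracting the fixed part leaves 9.427e+06 for the cooling tower, i.e. 69.74 dB(A).
Required insertion loss = 85 − 69.74 = 15.26 dB.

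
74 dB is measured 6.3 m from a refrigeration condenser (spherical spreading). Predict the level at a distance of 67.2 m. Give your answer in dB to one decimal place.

53.4 dB

Point-source attenuation: ΔL = 20·log₁₀(r₂/r₁) = 20·log₁₀(67.2/6.3) = 20.561 dB.
L₂ = 74 − 20·log₁₀(67.2/6.3) = 74 − 20.561 = 53.44 dB.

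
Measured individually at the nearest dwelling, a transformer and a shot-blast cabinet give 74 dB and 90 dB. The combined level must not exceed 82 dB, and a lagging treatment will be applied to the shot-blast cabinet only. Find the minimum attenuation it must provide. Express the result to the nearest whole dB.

The untreated sources together contribute 10^(74/10) = 2.512e+07, i.e. 74.00 dB.
To meet 82 dB overall, the treated shot-blast cabinet may contribute at most 10^(82/10) − 2.512e+07 = 1.334e+08, i.e. 81.25 dB.
So the shot-blast cabinet must be reduced from 90 to 81.25 dB: IL = 8.75 dB.

9 dB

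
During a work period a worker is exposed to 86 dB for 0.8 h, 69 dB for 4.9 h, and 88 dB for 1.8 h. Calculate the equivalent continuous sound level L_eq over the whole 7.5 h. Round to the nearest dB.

83 dB

The energy average is taken in the linear domain: L_eq = 10·log₁₀[(Σ tᵢ·10^(Lᵢ/10))/T], T = 7.5 h.
Σ tᵢ·10^(Lᵢ/10) = 0.8·10^(86/10) + 4.9·10^(69/10) + 1.8·10^(88/10) = 1.493e+09.
L_eq = 10·log₁₀(1.493e+09/7.5) = 82.99 dB.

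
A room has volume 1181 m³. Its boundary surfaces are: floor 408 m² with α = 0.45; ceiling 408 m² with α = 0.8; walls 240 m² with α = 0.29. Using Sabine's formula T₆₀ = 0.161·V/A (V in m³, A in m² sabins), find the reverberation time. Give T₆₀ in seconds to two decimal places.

A = Σ Sᵢαᵢ = 408·0.45 + 408·0.8 + 240·0.29 = 579.60 m².
T₆₀ = 0.161 × 1181 / 579.60 = 0.328 s.

0.33 s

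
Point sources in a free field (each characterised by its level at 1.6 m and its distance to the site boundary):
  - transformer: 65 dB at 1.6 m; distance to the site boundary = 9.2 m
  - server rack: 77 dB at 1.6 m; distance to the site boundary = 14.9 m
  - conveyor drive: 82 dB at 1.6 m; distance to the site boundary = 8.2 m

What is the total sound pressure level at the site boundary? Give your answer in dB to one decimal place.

68.3 dB

First find each source's level at the receiver (point-source: −20·log₁₀(r/r_ref)), then combine on an intensity basis.
transformer: 65 − 20·log₁₀(9.2/1.6) = 65 − 15.19 = 49.81 dB.
server rack: 77 − 20·log₁₀(14.9/1.6) = 77 − 19.38 = 57.62 dB.
conveyor drive: 82 − 20·log₁₀(8.2/1.6) = 82 − 14.19 = 67.81 dB.
Σ 10^(L/10) = 6.708e+06 → L_total = 10·log₁₀(6.708e+06) = 68.27 dB.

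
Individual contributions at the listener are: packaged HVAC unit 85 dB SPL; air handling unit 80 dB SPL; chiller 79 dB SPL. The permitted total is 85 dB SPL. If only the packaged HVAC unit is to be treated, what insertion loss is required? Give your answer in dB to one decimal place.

Everything except the packaged HVAC unit sums to 10^(80/10) + 10^(79/10) = 1.794e+08 in linear terms, 82.54 dB SPL.
The limit corresponds to 10^(85/10) = 3.162e+08; subtracting the fixed part leaves 1.368e+08 for the packaged HVAC unit, i.e. 81.36 dB SPL.
Required insertion loss = 85 − 81.36 = 3.64 dB.

3.6 dB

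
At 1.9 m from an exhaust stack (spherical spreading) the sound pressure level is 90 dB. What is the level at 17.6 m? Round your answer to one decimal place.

Point-source attenuation: ΔL = 20·log₁₀(r₂/r₁) = 20·log₁₀(17.6/1.9) = 19.335 dB.
L₂ = 90 − 20·log₁₀(17.6/1.9) = 90 − 19.335 = 70.66 dB.

70.7 dB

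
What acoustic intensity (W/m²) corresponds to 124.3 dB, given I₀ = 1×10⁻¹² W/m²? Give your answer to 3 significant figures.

2.69 W/m²

I = I₀·10^(L/10) = 10⁻¹² × 10^(124.3/10) = 10^(0.430).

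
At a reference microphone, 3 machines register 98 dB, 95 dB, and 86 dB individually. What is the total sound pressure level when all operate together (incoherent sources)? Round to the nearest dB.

For uncorrelated sources the intensities add, so convert each level to linear form, sum, and take 10·log₁₀ of the total.
Σ 10^(L/10) = 10^(98/10) + 10^(95/10) + 10^(86/10) = 9.870e+09.
L_total = 10·log₁₀(9.870e+09) = 99.94 dB.

100 dB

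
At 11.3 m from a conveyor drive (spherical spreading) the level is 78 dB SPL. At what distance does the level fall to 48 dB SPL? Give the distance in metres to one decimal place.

357.3 m

Point-source spreading drops the level by 20·log₁₀(r₂/r₁); inverting, r₂/r₁ = 10^(ΔL/20).
r₂ = 11.3·10^((78−48)/20) = 11.3·10^(30.0/20) = 357.34 m.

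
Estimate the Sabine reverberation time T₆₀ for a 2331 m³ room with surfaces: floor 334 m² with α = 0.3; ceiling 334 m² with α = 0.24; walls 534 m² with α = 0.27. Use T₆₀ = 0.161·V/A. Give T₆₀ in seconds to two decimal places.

A = Σ Sᵢαᵢ = 334·0.3 + 334·0.24 + 534·0.27 = 324.54 m².
T₆₀ = 0.161 × 2331 / 324.54 = 1.156 s.

1.16 s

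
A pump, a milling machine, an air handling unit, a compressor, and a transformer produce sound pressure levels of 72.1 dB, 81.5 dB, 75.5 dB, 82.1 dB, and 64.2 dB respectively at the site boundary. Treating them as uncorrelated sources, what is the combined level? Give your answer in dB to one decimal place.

For uncorrelated sources the intensities add, so convert each level to linear form, sum, and take 10·log₁₀ of the total.
Σ 10^(L/10) = 10^(72.1/10) + 10^(81.5/10) + 10^(75.5/10) + 10^(82.1/10) + 10^(64.2/10) = 3.578e+08.
L_total = 10·log₁₀(3.578e+08) = 85.54 dB.

85.5 dB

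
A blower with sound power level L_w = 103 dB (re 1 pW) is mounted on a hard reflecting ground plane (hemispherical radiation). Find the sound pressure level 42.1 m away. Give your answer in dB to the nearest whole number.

63 dB

L_p = L_w − 10·log₁₀(2π·r²) with r = 42.1 m.
2π·r² = 1.114e+04 m², 10·log₁₀ of that is 40.467 dB.
L_p = 103 − 40.467 = 62.53 dB.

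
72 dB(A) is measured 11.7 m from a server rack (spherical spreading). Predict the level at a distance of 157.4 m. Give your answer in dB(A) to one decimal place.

Spherical spreading from a point source gives a 20·log₁₀(r₂/r₁) drop.
L₂ = 72 − 20·log₁₀(157.4/11.7) = 72 − 22.576 = 49.42 dB(A).

49.4 dB(A)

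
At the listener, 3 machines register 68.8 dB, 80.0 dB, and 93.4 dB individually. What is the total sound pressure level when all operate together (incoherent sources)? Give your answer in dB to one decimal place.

93.6 dB

Incoherent sources combine by intensity addition: L_total = 10·log₁₀(Σ 10^(L_i/10)).
Σ 10^(L/10) = 10^(68.8/10) + 10^(80.0/10) + 10^(93.4/10) = 2.295e+09.
L_total = 10·log₁₀(2.295e+09) = 93.61 dB.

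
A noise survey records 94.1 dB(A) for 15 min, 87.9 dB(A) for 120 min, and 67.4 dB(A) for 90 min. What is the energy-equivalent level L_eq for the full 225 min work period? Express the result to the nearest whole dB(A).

Weight each interval's intensity by its duration and average over T = 225 min:
Σ tᵢ·10^(Lᵢ/10) = 15·10^(94.1/10) + 120·10^(87.9/10) + 90·10^(67.4/10) = 1.130e+11.
L_eq = 10·log₁₀(1.130e+11/225) = 87.01 dB(A).

87 dB(A)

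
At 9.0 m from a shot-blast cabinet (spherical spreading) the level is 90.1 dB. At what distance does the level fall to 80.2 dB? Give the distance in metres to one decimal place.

For a point source L₁ − L₂ = 20·log₁₀(r₂/r₁), so r₂ = r₁·10^((L₁−L₂)/20).
r₂ = 9.0·10^((90.1−80.2)/20) = 9.0·10^(9.9/20) = 28.13 m.

28.1 m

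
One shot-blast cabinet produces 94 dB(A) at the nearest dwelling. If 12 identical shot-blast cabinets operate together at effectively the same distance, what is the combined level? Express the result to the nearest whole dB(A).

105 dB(A)

N identical incoherent sources raise the level by 10·log₁₀ N.
L_total = 94 + 10·log₁₀(12) = 94 + 10.792 = 104.79 dB(A).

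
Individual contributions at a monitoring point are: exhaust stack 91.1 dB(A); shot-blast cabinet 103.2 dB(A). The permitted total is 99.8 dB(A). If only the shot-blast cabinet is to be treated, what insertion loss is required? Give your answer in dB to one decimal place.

4.0 dB

Fixed contribution from the other source: Σ 10^(L/10) = 10^(91.1/10) = 1.288e+09 (91.10 dB(A)).
The limit corresponds to 10^(99.8/10) = 9.550e+09; subtracting the fixed part leaves 8.262e+09 for the shot-blast cabinet, i.e. 99.17 dB(A).
Required insertion loss = 103.2 − 99.17 = 4.03 dB.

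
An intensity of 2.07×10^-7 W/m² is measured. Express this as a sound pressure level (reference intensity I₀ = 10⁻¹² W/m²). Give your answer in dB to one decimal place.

I/I₀ = 2.07×10^-7/10⁻¹² = 2.07×10^5, and L = 10·log₁₀(I/I₀).
L = 10·(0.3160 + 5) = 53.16 dB.

53.2 dB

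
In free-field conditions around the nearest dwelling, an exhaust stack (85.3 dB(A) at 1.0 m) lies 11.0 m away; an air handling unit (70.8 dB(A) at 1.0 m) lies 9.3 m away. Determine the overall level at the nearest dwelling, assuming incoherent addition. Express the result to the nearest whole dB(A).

Propagate each source to the receiver with L = L_ref − 20·log₁₀(r/r_ref), then add intensities.
exhaust stack: 85.3 − 20·log₁₀(11.0/1.0) = 85.3 − 20.83 = 64.47 dB(A).
air handling unit: 70.8 − 20·log₁₀(9.3/1.0) = 70.8 − 19.37 = 51.43 dB(A).
Σ 10^(L/10) = 2.939e+06 → L_total = 10·log₁₀(2.939e+06) = 64.68 dB(A).

65 dB(A)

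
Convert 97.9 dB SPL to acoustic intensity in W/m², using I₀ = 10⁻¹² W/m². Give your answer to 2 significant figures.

0.0062 W/m²

I/I₀ = 10^(97.9/10) = 6.166e+09, so I = 6.166e+09 × 10⁻¹² W/m².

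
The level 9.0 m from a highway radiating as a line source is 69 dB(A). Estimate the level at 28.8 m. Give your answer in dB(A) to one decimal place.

63.9 dB(A)

Cylindrical spreading from a line source gives a 10·log₁₀(r₂/r₁) drop.
L₂ = 69 − 10·log₁₀(28.8/9.0) = 69 − 5.051 = 63.95 dB(A).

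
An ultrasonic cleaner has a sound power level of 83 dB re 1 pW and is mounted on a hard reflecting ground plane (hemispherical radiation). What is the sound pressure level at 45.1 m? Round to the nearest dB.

L_p = L_w − 10·log₁₀(2π·r²) with r = 45.1 m.
2π·r² = 1.278e+04 m², 10·log₁₀ of that is 41.065 dB.
L_p = 83 − 41.065 = 41.93 dB.

42 dB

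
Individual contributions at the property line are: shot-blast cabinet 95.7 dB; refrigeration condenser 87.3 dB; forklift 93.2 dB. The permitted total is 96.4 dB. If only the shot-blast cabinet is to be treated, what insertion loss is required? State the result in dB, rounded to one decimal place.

Everything except the shot-blast cabinet sums to 10^(87.3/10) + 10^(93.2/10) = 2.626e+09 in linear terms, 94.19 dB.
To meet 96.4 dB overall, the treated shot-blast cabinet may contribute at most 10^(96.4/10) − 2.626e+09 = 1.739e+09, i.e. 92.40 dB.
Required insertion loss = 95.7 − 92.40 = 3.30 dB.

3.3 dB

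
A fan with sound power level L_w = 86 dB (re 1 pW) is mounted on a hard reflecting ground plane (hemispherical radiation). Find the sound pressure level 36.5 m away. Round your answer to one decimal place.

46.8 dB

L_p = L_w − 10·log₁₀(2π·r²) with r = 36.5 m.
2π·r² = 8371 m², 10·log₁₀ of that is 39.228 dB.
L_p = 86 − 39.228 = 46.77 dB.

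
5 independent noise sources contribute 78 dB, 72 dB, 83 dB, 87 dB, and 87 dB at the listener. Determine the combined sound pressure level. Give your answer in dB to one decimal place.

Incoherent sources combine by intensity addition: L_total = 10·log₁₀(Σ 10^(L_i/10)).
Σ 10^(L/10) = 10^(78/10) + 10^(72/10) + 10^(83/10) + 10^(87/10) + 10^(87/10) = 1.281e+09.
L_total = 10·log₁₀(1.281e+09) = 91.07 dB.

91.1 dB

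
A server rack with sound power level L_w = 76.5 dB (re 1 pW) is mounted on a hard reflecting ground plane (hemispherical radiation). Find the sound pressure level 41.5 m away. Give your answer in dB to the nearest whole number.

36 dB

Free-field hemispherical radiation: L_p = L_w − 10·log₁₀(2π·r²), r = 41.5 m.
2π·r² = 1.082e+04 m², 10·log₁₀ of that is 40.343 dB.
L_p = 76.5 − 40.343 = 36.16 dB.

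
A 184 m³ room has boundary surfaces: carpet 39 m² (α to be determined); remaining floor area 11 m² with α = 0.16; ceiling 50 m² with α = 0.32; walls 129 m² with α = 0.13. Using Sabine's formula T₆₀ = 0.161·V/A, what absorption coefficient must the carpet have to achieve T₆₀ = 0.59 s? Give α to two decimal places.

0.40

From T₆₀ = 0.161·V/A, the target T₆₀ = 0.59 s needs A = 0.161·184/0.59 = 50.21 m².
Absorption from the other surfaces = 11·0.16 + 50·0.32 + 129·0.13 = 34.53 m², so the carpet must supply 15.68 m² over 39 m².
α = 15.68/39 = 0.402.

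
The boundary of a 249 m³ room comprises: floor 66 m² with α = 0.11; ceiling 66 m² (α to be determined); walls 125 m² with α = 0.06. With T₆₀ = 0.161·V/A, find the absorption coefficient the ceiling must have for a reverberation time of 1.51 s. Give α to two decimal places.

Required total absorption A = 0.161·249/1.51 = 26.55 m².
Absorption from the other surfaces = 66·0.11 + 125·0.06 = 14.76 m², so the ceiling must supply 11.79 m² over 66 m².
α = 11.79/66 = 0.179.

0.18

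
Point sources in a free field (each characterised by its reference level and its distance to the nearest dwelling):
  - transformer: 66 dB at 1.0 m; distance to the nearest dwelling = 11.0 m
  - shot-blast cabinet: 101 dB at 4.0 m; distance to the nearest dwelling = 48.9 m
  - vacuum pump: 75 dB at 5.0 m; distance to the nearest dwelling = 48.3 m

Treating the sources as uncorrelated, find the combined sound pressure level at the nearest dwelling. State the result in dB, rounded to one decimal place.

Apply inverse-square spreading to bring every level to the receiver, then sum 10^(L/10).
transformer: 66 − 20·log₁₀(11.0/1.0) = 66 − 20.83 = 45.17 dB.
shot-blast cabinet: 101 − 20·log₁₀(48.9/4.0) = 101 − 21.74 = 79.26 dB.
vacuum pump: 75 − 20·log₁₀(48.3/5.0) = 75 − 19.70 = 55.30 dB.
Σ 10^(L/10) = 8.461e+07 → L_total = 10·log₁₀(8.461e+07) = 79.27 dB.

79.3 dB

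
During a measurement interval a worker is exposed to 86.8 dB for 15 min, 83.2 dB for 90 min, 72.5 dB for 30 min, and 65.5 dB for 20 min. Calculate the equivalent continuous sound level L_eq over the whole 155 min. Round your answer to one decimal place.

82.3 dB

L_eq = 10·log₁₀[(1/T)·Σ tᵢ·10^(Lᵢ/10)] with T = 155 min.
Σ tᵢ·10^(Lᵢ/10) = 15·10^(86.8/10) + 90·10^(83.2/10) + 30·10^(72.5/10) + 20·10^(65.5/10) = 2.659e+10.
L_eq = 10·log₁₀(2.659e+10/155) = 82.34 dB.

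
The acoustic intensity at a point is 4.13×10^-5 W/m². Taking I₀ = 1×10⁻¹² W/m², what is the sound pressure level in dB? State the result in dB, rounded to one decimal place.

76.2 dB

Dividing by I₀ shifts the exponent by 12: I/I₀ = 4.13×10^7.
L = 10·(0.6160 + 7) = 76.16 dB.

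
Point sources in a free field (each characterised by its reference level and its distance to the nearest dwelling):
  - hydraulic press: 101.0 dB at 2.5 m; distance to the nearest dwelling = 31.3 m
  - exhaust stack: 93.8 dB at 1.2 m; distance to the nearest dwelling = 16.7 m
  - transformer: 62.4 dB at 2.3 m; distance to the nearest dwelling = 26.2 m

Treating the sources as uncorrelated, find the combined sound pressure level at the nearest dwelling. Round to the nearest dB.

First find each source's level at the receiver (point-source: −20·log₁₀(r/r_ref)), then combine on an intensity basis.
hydraulic press: 101.0 − 20·log₁₀(31.3/2.5) = 101.0 − 21.95 = 79.05 dB.
exhaust stack: 93.8 − 20·log₁₀(16.7/1.2) = 93.8 − 22.87 = 70.93 dB.
transformer: 62.4 − 20·log₁₀(26.2/2.3) = 62.4 − 21.13 = 41.27 dB.
Σ 10^(L/10) = 9.271e+07 → L_total = 10·log₁₀(9.271e+07) = 79.67 dB.

80 dB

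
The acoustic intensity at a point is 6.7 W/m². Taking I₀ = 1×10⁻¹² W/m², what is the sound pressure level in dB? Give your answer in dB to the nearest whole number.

128 dB

I/I₀ = 6.7/10⁻¹² = 6.7×10^12, and L = 10·log₁₀(I/I₀).
L = 10·(0.8261 + 12) = 128.26 dB.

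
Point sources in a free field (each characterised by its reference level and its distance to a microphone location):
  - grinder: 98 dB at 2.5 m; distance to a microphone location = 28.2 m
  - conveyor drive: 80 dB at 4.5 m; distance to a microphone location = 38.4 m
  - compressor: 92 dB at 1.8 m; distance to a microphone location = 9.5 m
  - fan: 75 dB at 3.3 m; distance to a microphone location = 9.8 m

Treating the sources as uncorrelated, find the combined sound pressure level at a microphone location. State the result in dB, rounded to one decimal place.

80.5 dB

Propagate each source to the receiver with L = L_ref − 20·log₁₀(r/r_ref), then add intensities.
grinder: 98 − 20·log₁₀(28.2/2.5) = 98 − 21.05 = 76.95 dB.
conveyor drive: 80 − 20·log₁₀(38.4/4.5) = 80 − 18.62 = 61.38 dB.
compressor: 92 − 20·log₁₀(9.5/1.8) = 92 − 14.45 = 77.55 dB.
fan: 75 − 20·log₁₀(9.8/3.3) = 75 − 9.45 = 65.55 dB.
Σ 10^(L/10) = 1.114e+08 → L_total = 10·log₁₀(1.114e+08) = 80.47 dB.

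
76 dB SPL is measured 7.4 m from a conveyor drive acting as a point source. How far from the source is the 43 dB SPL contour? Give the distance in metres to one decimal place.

Point-source spreading drops the level by 20·log₁₀(r₂/r₁); inverting, r₂/r₁ = 10^(ΔL/20).
r₂ = 7.4·10^((76−43)/20) = 7.4·10^(33.0/20) = 330.55 m.

330.5 m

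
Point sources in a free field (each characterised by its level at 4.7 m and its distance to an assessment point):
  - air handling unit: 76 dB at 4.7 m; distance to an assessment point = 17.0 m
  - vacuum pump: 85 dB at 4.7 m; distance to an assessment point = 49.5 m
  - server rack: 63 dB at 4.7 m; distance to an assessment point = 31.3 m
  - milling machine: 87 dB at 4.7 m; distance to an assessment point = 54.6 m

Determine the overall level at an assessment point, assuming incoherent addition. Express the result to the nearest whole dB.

Apply inverse-square spreading to bring every level to the receiver, then sum 10^(L/10).
air handling unit: 76 − 20·log₁₀(17.0/4.7) = 76 − 11.17 = 64.83 dB.
vacuum pump: 85 − 20·log₁₀(49.5/4.7) = 85 − 20.45 = 64.55 dB.
server rack: 63 − 20·log₁₀(31.3/4.7) = 63 − 16.47 = 46.53 dB.
milling machine: 87 − 20·log₁₀(54.6/4.7) = 87 − 21.30 = 65.70 dB.
Σ 10^(L/10) = 9.653e+06 → L_total = 10·log₁₀(9.653e+06) = 69.85 dB.

70 dB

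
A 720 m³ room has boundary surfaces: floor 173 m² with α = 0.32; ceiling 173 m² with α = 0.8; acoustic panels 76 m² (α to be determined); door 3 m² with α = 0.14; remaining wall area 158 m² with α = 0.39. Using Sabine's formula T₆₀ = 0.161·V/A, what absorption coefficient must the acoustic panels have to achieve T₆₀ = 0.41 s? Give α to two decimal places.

0.35

A = 0.161·V/T₆₀ = 0.161·720/0.41 = 282.73 m² sabins.
Absorption from the other surfaces = 173·0.32 + 173·0.8 + 3·0.14 + 158·0.39 = 255.80 m², so the acoustic panels must supply 26.93 m² over 76 m².
α = 26.93/76 = 0.354.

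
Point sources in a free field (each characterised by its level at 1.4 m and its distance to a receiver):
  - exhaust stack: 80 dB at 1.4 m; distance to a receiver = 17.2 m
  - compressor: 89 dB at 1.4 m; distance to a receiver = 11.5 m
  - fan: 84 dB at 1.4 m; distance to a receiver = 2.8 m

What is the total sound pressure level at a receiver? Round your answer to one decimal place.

Apply inverse-square spreading to bring every level to the receiver, then sum 10^(L/10).
exhaust stack: 80 − 20·log₁₀(17.2/1.4) = 80 − 21.79 = 58.21 dB.
compressor: 89 − 20·log₁₀(11.5/1.4) = 89 − 18.29 = 70.71 dB.
fan: 84 − 20·log₁₀(2.8/1.4) = 84 − 6.02 = 77.98 dB.
Σ 10^(L/10) = 7.523e+07 → L_total = 10·log₁₀(7.523e+07) = 78.76 dB.

78.8 dB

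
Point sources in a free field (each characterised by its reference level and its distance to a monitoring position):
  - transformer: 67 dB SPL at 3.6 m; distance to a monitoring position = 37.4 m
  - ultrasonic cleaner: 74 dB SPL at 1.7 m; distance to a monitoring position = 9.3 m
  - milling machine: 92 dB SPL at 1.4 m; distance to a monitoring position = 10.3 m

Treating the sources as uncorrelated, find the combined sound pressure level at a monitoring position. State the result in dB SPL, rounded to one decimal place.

74.8 dB SPL

First find each source's level at the receiver (point-source: −20·log₁₀(r/r_ref)), then combine on an intensity basis.
transformer: 67 − 20·log₁₀(37.4/3.6) = 67 − 20.33 = 46.67 dB SPL.
ultrasonic cleaner: 74 − 20·log₁₀(9.3/1.7) = 74 − 14.76 = 59.24 dB SPL.
milling machine: 92 − 20·log₁₀(10.3/1.4) = 92 − 17.33 = 74.67 dB SPL.
Σ 10^(L/10) = 3.017e+07 → L_total = 10·log₁₀(3.017e+07) = 74.80 dB SPL.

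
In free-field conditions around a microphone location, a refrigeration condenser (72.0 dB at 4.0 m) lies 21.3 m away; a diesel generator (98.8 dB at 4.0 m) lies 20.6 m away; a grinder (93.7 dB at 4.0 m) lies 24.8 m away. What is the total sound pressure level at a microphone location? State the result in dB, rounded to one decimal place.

85.4 dB

Apply inverse-square spreading to bring every level to the receiver, then sum 10^(L/10).
refrigeration condenser: 72.0 − 20·log₁₀(21.3/4.0) = 72.0 − 14.53 = 57.47 dB.
diesel generator: 98.8 − 20·log₁₀(20.6/4.0) = 98.8 − 14.24 = 84.56 dB.
grinder: 93.7 − 20·log₁₀(24.8/4.0) = 93.7 − 15.85 = 77.85 dB.
Σ 10^(L/10) = 3.476e+08 → L_total = 10·log₁₀(3.476e+08) = 85.41 dB.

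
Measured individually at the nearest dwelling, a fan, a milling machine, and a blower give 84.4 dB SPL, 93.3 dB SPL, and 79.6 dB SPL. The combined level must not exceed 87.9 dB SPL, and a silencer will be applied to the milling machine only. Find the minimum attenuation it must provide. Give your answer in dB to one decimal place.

Fixed contribution from the other sources: Σ 10^(L/10) = 10^(84.4/10) + 10^(79.6/10) = 3.666e+08 (85.64 dB SPL).
To meet 87.9 dB SPL overall, the treated milling machine may contribute at most 10^(87.9/10) − 3.666e+08 = 2.500e+08, i.e. 83.98 dB SPL.
Required insertion loss = 93.3 − 83.98 = 9.32 dB.

9.3 dB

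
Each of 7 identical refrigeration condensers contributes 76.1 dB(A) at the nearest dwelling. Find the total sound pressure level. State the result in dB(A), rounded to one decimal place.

N identical incoherent sources raise the level by 10·log₁₀ N.
L_total = 76.1 + 10·log₁₀(7) = 76.1 + 8.451 = 84.55 dB(A).

84.6 dB(A)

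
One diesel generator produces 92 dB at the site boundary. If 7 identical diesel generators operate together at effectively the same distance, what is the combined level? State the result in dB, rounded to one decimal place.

100.5 dB

N identical incoherent sources raise the level by 10·log₁₀ N.
L_total = 92 + 10·log₁₀(7) = 92 + 8.451 = 100.45 dB.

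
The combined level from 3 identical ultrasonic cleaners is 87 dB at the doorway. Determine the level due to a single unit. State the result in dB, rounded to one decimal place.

82.2 dB

Dividing the total intensity by 3 lowers the level by 10·log₁₀ 3 = 4.771 dB: L₁ = 87 − 4.771.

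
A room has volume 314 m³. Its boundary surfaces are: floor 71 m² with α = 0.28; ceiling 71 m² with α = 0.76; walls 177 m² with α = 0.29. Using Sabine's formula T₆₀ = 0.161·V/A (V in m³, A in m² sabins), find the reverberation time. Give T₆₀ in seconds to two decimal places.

Total absorption A = 71·0.28 + 71·0.76 + 177·0.29 = 125.17 m² sabins.
T₆₀ = 0.161 × 314 / 125.17 = 0.404 s.

0.40 s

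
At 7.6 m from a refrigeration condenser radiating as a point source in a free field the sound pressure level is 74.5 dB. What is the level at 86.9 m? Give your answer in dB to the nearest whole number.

53 dB

For a point source, L₂ = L₁ − 20·log₁₀(r₂/r₁).
L₂ = 74.5 − 20·log₁₀(86.9/7.6) = 74.5 − 21.164 = 53.34 dB.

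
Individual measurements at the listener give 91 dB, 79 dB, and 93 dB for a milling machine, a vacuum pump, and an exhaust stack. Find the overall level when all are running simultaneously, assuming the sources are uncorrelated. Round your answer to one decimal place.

For uncorrelated sources the intensities add, so convert each level to linear form, sum, and take 10·log₁₀ of the total.
Σ 10^(L/10) = 10^(91/10) + 10^(79/10) + 10^(93/10) = 3.334e+09.
L_total = 10·log₁₀(3.334e+09) = 95.23 dB.

95.2 dB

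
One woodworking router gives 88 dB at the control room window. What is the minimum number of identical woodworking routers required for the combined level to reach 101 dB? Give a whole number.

The shortfall is 101 − 88 = 13.0 dB, and N units add 10·log₁₀ N, so need 10·log₁₀ N ≥ 13.0.
N ≥ 10^(13.0/10) = 19.953, so N = 20.

20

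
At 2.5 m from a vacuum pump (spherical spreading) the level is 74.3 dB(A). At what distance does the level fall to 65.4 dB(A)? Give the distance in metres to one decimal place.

For a point source L₁ − L₂ = 20·log₁₀(r₂/r₁), so r₂ = r₁·10^((L₁−L₂)/20).
r₂ = 2.5·10^((74.3−65.4)/20) = 2.5·10^(8.9/20) = 6.97 m.

7.0 m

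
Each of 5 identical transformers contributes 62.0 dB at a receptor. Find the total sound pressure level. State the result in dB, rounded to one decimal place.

L_total = L₁ + 10·log₁₀ N for N identical incoherent sources.
L_total = 62.0 + 10·log₁₀(5) = 62.0 + 6.990 = 68.99 dB.

69.0 dB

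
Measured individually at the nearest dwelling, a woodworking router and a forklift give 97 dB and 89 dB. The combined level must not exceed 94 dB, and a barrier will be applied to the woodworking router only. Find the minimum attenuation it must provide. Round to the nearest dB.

5 dB

Fixed contribution from the other source: Σ 10^(L/10) = 10^(89/10) = 7.943e+08 (89.00 dB).
To meet 94 dB overall, the treated woodworking router may contribute at most 10^(94/10) − 7.943e+08 = 1.718e+09, i.e. 92.35 dB.
Required insertion loss = 97 − 92.35 = 4.65 dB.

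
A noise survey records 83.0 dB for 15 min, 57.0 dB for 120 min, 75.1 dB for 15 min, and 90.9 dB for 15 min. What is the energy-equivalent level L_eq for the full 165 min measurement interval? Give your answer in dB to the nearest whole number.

The energy average is taken in the linear domain: L_eq = 10·log₁₀[(Σ tᵢ·10^(Lᵢ/10))/T], T = 165 min.
Σ tᵢ·10^(Lᵢ/10) = 15·10^(83.0/10) + 120·10^(57.0/10) + 15·10^(75.1/10) + 15·10^(90.9/10) = 2.199e+10.
L_eq = 10·log₁₀(2.199e+10/165) = 81.25 dB.

81 dB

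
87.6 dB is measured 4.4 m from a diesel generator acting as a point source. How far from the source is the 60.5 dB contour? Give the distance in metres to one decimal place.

99.6 m

For a point source L₁ − L₂ = 20·log₁₀(r₂/r₁), so r₂ = r₁·10^((L₁−L₂)/20).
r₂ = 4.4·10^((87.6−60.5)/20) = 4.4·10^(27.1/20) = 99.64 m.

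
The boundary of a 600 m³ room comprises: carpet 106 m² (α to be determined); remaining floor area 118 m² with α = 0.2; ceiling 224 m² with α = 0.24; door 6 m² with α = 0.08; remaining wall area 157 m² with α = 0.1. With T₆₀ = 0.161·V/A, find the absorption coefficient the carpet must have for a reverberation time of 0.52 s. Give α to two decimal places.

0.87

A = 0.161·V/T₆₀ = 0.161·600/0.52 = 185.77 m² sabins.
Absorption from the other surfaces = 118·0.2 + 224·0.24 + 6·0.08 + 157·0.1 = 93.54 m², so the carpet must supply 92.23 m² over 106 m².
α = 92.23/106 = 0.870.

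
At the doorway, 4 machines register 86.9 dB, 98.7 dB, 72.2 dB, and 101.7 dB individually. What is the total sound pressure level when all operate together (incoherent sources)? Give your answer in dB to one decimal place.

103.6 dB

For uncorrelated sources the intensities add, so convert each level to linear form, sum, and take 10·log₁₀ of the total.
Σ 10^(L/10) = 10^(86.9/10) + 10^(98.7/10) + 10^(72.2/10) + 10^(101.7/10) = 2.271e+10.
L_total = 10·log₁₀(2.271e+10) = 103.56 dB.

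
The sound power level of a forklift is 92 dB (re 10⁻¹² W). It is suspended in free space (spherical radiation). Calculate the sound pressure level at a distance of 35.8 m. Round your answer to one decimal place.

49.9 dB

The power spreads over a sphere of area 4π·r², so L_p = L_w − 10·log₁₀(4π·r²).
4π·r² = 1.611e+04 m², 10·log₁₀ of that is 42.070 dB.
L_p = 92 − 42.070 = 49.93 dB.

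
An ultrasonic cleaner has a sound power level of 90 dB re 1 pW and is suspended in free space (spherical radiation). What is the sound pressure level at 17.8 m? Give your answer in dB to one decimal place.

54.0 dB

Free-field spherical radiation: L_p = L_w − 10·log₁₀(4π·r²), r = 17.8 m.
4π·r² = 3982 m², 10·log₁₀ of that is 36.000 dB.
L_p = 90 − 36.000 = 54.00 dB.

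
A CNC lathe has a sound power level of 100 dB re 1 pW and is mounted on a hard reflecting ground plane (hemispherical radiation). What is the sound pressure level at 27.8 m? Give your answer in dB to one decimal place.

L_p = L_w − 10·log₁₀(2π·r²) with r = 27.8 m.
2π·r² = 4856 m², 10·log₁₀ of that is 36.863 dB.
L_p = 100 − 36.863 = 63.14 dB.

63.1 dB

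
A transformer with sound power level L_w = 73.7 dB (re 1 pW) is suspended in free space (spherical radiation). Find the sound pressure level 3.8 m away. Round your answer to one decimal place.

51.1 dB

The power spreads over a sphere of area 4π·r², so L_p = L_w − 10·log₁₀(4π·r²).
4π·r² = 181.5 m², 10·log₁₀ of that is 22.588 dB.
L_p = 73.7 − 22.588 = 51.11 dB.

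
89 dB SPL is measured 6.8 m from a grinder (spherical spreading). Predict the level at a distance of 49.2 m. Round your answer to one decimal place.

Point-source attenuation: ΔL = 20·log₁₀(r₂/r₁) = 20·log₁₀(49.2/6.8) = 17.189 dB.
L₂ = 89 − 20·log₁₀(49.2/6.8) = 89 − 17.189 = 71.81 dB SPL.

71.8 dB SPL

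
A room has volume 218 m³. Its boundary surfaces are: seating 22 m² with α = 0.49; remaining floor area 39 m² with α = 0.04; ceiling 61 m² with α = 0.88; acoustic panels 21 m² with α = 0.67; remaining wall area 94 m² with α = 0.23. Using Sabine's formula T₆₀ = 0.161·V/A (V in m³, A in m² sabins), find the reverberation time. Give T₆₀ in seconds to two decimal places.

A = Σ Sᵢαᵢ = 22·0.49 + 39·0.04 + 61·0.88 + 21·0.67 + 94·0.23 = 101.71 m².
T₆₀ = 0.161 × 218 / 101.71 = 0.345 s.

0.35 s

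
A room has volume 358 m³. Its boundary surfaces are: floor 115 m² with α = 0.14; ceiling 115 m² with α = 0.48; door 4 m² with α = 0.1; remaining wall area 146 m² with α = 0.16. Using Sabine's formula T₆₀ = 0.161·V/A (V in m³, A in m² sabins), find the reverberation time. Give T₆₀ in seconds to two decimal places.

Total absorption A = 115·0.14 + 115·0.48 + 4·0.1 + 146·0.16 = 95.06 m² sabins.
T₆₀ = 0.161·V/A = 0.161·358/95.06 = 0.606 s.

0.61 s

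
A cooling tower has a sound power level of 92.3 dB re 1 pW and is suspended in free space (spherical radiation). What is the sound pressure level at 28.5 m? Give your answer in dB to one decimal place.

52.2 dB

Free-field spherical radiation: L_p = L_w − 10·log₁₀(4π·r²), r = 28.5 m.
4π·r² = 1.021e+04 m², 10·log₁₀ of that is 40.089 dB.
L_p = 92.3 − 40.089 = 52.21 dB.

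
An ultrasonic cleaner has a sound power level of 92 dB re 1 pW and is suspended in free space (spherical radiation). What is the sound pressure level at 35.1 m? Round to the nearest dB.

L_p = L_w − 10·log₁₀(4π·r²) with r = 35.1 m.
4π·r² = 1.548e+04 m², 10·log₁₀ of that is 41.898 dB.
L_p = 92 − 41.898 = 50.10 dB.

50 dB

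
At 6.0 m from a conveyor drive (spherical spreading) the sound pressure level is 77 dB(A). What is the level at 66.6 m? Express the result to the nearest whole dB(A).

Spherical spreading from a point source gives a 20·log₁₀(r₂/r₁) drop.
L₂ = 77 − 20·log₁₀(66.6/6.0) = 77 − 20.906 = 56.09 dB(A).

56 dB(A)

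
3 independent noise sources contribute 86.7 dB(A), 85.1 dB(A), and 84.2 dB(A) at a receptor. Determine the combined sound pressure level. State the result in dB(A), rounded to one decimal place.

For uncorrelated sources the intensities add, so convert each level to linear form, sum, and take 10·log₁₀ of the total.
Σ 10^(L/10) = 10^(86.7/10) + 10^(85.1/10) + 10^(84.2/10) = 1.054e+09.
L_total = 10·log₁₀(1.054e+09) = 90.23 dB(A).

90.2 dB(A)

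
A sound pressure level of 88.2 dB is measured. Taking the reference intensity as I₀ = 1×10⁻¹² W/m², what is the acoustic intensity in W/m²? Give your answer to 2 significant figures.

I = I₀·10^(L/10) = 10⁻¹² × 10^(88.2/10) = 10^(-3.180).

0.00066 W/m²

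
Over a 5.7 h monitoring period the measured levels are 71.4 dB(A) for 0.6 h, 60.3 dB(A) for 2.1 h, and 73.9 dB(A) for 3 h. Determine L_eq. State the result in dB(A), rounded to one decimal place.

71.7 dB(A)

L_eq = 10·log₁₀[(1/T)·Σ tᵢ·10^(Lᵢ/10)] with T = 5.7 h.
Σ tᵢ·10^(Lᵢ/10) = 0.6·10^(71.4/10) + 2.1·10^(60.3/10) + 3·10^(73.9/10) = 8.417e+07.
L_eq = 10·log₁₀(8.417e+07/5.7) = 71.69 dB(A).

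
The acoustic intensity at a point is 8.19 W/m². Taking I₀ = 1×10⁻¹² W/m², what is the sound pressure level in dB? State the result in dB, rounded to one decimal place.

129.1 dB

I/I₀ = 8.19/10⁻¹² = 8.19×10^12, and L = 10·log₁₀(I/I₀).
L = 10·(0.9133 + 12) = 129.13 dB.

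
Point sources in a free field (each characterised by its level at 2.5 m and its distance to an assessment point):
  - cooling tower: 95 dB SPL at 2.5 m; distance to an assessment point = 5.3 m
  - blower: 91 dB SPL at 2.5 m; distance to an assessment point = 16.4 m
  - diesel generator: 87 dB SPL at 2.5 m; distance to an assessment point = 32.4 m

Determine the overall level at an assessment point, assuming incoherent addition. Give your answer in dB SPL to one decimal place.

88.7 dB SPL

First find each source's level at the receiver (point-source: −20·log₁₀(r/r_ref)), then combine on an intensity basis.
cooling tower: 95 − 20·log₁₀(5.3/2.5) = 95 − 6.53 = 88.47 dB SPL.
blower: 91 − 20·log₁₀(16.4/2.5) = 91 − 16.34 = 74.66 dB SPL.
diesel generator: 87 − 20·log₁₀(32.4/2.5) = 87 − 22.25 = 64.75 dB SPL.
Σ 10^(L/10) = 7.358e+08 → L_total = 10·log₁₀(7.358e+08) = 88.67 dB SPL.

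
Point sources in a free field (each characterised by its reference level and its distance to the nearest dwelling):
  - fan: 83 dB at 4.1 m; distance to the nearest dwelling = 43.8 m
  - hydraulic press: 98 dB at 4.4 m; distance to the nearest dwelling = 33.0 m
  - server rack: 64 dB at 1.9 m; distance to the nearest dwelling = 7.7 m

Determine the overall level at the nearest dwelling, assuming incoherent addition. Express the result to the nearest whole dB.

Apply inverse-square spreading to bring every level to the receiver, then sum 10^(L/10).
fan: 83 − 20·log₁₀(43.8/4.1) = 83 − 20.57 = 62.43 dB.
hydraulic press: 98 − 20·log₁₀(33.0/4.4) = 98 − 17.50 = 80.50 dB.
server rack: 64 − 20·log₁₀(7.7/1.9) = 64 − 12.15 = 51.85 dB.
Σ 10^(L/10) = 1.141e+08 → L_total = 10·log₁₀(1.141e+08) = 80.57 dB.

81 dB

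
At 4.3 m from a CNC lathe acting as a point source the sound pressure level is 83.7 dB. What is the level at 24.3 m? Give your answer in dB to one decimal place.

For a point source, L₂ = L₁ − 20·log₁₀(r₂/r₁).
L₂ = 83.7 − 20·log₁₀(24.3/4.3) = 83.7 − 15.043 = 68.66 dB.

68.7 dB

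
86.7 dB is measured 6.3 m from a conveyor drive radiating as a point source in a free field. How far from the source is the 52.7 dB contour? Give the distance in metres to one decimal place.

315.7 m

For a point source L₁ − L₂ = 20·log₁₀(r₂/r₁), so r₂ = r₁·10^((L₁−L₂)/20).
r₂ = 6.3·10^((86.7−52.7)/20) = 6.3·10^(34.0/20) = 315.75 m.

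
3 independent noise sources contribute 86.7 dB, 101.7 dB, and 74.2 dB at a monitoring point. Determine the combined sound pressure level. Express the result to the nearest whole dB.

102 dB

For uncorrelated sources the intensities add, so convert each level to linear form, sum, and take 10·log₁₀ of the total.
Σ 10^(L/10) = 10^(86.7/10) + 10^(101.7/10) + 10^(74.2/10) = 1.529e+10.
L_total = 10·log₁₀(1.529e+10) = 101.84 dB.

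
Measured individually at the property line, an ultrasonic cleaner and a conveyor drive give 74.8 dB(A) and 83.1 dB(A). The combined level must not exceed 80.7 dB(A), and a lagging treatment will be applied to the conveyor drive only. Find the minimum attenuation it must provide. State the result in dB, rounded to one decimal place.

Everything except the conveyor drive sums to 10^(74.8/10) = 3.020e+07 in linear terms, 74.80 dB(A).
To meet 80.7 dB(A) overall, the treated conveyor drive may contribute at most 10^(80.7/10) − 3.020e+07 = 8.729e+07, i.e. 79.41 dB(A).
So the conveyor drive must be reduced from 83.1 to 79.41 dB(A): IL = 3.69 dB.

3.7 dB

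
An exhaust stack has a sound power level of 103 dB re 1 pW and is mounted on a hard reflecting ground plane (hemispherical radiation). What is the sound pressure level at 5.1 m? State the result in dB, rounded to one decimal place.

80.9 dB

Free-field hemispherical radiation: L_p = L_w − 10·log₁₀(2π·r²), r = 5.1 m.
2π·r² = 163.4 m², 10·log₁₀ of that is 22.133 dB.
L_p = 103 − 22.133 = 80.87 dB.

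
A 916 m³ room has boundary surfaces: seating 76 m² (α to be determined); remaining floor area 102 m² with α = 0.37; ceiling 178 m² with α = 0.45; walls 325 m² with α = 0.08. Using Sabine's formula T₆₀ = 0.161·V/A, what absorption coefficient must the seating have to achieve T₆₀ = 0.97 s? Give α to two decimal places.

A = 0.161·V/T₆₀ = 0.161·916/0.97 = 152.04 m² sabins.
Absorption from the other surfaces = 102·0.37 + 178·0.45 + 325·0.08 = 143.84 m², so the seating must supply 8.20 m² over 76 m².
α = 8.20/76 = 0.108.

0.11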